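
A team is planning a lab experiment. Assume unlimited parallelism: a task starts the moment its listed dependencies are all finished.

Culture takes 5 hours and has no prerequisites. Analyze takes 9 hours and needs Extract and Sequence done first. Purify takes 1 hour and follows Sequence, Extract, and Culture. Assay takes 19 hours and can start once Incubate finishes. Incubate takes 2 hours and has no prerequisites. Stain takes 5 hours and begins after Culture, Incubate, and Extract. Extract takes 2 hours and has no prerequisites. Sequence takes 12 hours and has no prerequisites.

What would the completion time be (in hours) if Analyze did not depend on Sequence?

21

Before: longest chain Incubate→Assay = 2+19 = 21, finish 21.
Without Sequence→Analyze, Analyze's earliest start moves from 12 to 2.
After: Incubate→Assay = 2+19 = 21 → 21 hours.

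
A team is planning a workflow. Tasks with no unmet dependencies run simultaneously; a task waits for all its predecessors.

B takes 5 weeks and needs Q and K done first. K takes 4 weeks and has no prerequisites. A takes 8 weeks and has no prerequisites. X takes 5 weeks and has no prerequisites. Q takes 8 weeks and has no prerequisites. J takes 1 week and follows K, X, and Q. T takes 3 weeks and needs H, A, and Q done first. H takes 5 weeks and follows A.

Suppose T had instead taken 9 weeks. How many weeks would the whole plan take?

22

The binding path is A→H→T = 8+5+3 = 16; finish at 16 weeks.
T is on the critical path; changing it to 9 makes that path 22 weeks.
The critical path is still A→H→T; finish is now 22 weeks.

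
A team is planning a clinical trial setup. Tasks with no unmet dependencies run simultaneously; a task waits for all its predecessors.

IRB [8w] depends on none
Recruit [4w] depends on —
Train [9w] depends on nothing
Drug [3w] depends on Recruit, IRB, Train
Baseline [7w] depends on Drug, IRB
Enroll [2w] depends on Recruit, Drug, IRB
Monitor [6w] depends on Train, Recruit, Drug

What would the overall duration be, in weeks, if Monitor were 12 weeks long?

Actual critical path: Train→Drug→Baseline = 9+3+7 = 19 ⇒ 19 weeks.
Monitor is off the critical path — its longest chain is 18 weeks, giving 1 of slack.
The binding chain switches to Train→Drug→Monitor = 9+3+12 = 24; finish 24 weeks.

24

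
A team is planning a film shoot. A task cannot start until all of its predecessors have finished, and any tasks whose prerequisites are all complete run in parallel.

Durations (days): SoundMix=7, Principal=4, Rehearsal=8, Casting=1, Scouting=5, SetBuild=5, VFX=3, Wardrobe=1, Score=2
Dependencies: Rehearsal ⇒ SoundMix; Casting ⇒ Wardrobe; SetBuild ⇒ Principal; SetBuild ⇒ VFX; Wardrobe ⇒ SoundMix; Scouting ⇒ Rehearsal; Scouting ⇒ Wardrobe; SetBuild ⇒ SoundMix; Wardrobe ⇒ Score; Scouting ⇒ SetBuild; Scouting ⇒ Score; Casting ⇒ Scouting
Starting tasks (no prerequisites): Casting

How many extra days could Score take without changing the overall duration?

Casting→Scouting→Rehearsal→SoundMix = 1+5+8+7 = 21 sets the makespan at 21 days.
Score finishes as early as 9 and must finish by 21.
Float = 21 − 9 = 12.

12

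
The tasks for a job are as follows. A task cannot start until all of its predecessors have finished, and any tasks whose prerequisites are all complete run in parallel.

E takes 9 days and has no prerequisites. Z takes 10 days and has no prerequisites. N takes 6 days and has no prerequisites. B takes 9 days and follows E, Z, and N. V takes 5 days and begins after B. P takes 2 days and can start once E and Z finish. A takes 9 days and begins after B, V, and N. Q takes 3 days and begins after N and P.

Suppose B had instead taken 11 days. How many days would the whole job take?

The binding path is Z→B→V→A = 10+9+5+9 = 33; finish at 33 days.
B is on the critical path; changing it to 11 makes that path 35 days.
No other chain overtakes it, so the finish is 35 days.

35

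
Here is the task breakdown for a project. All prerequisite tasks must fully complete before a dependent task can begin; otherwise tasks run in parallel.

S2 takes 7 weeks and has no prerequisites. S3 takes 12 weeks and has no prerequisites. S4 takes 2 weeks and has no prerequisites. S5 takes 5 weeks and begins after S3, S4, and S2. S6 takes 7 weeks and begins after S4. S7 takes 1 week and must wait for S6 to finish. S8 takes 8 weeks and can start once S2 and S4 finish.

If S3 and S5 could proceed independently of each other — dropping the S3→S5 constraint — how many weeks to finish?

15

With the dependency in place, S3→S5 = 12+5 = 17 sets the finish at 17 weeks.
Without S3→S5, S5's earliest start moves from 12 to 7.
After: S2→S8 = 7+8 = 15 → 15 weeks.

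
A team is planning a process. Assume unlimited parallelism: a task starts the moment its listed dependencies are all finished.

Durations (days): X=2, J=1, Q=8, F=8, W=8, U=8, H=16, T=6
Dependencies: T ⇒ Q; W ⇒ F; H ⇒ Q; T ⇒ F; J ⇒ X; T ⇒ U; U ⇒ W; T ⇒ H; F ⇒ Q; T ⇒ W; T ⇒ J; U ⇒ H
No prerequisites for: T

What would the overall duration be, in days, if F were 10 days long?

Baseline: T→U→W→F→Q = 6+8+8+8+8 = 38 → 38 days.
F is on the critical path; changing it to 10 makes that path 40 days.
The critical path is still T→U→W→F→Q; finish is now 40 days.

40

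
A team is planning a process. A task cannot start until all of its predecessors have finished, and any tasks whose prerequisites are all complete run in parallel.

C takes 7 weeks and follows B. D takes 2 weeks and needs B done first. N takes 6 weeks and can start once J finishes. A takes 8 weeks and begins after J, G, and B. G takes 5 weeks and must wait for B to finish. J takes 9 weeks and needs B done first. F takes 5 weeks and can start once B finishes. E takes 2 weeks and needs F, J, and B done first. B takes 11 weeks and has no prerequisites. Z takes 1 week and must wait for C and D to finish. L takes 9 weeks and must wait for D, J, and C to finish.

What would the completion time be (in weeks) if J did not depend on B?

27

Original critical path: B→J→L = 11+9+9 = 29 ⇒ 29 weeks.
Without B→J, J's earliest start moves from 11 to 0.
The longest chain is now B→C→L = 11+7+9 = 27, so the project takes 27 weeks.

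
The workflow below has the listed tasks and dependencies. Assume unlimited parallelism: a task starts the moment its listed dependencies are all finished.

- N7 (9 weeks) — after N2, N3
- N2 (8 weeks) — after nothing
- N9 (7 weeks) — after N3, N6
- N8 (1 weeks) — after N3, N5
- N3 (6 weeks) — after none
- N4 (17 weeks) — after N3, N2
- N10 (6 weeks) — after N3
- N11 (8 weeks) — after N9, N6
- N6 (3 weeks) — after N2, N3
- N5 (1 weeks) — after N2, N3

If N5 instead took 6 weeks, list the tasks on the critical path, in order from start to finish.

The binding path is N2→N6→N9→N11 = 8+3+7+8 = 26; finish at 26 weeks.
N5 is off the critical path — its longest chain is 10 weeks, giving 16 of slack.
No other chain overtakes it, so the finish is 26 weeks.

N2, N6, N9, N11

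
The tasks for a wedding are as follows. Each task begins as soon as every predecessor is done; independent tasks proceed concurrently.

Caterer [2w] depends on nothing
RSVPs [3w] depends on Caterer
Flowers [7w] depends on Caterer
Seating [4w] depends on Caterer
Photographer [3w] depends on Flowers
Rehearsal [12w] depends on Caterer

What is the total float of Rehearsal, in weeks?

0

Caterer→Rehearsal = 2+12 = 14 sets the makespan at 14 weeks.
Rehearsal finishes as early as 14 and must finish by 14.
Float = 14 − 14 = 0.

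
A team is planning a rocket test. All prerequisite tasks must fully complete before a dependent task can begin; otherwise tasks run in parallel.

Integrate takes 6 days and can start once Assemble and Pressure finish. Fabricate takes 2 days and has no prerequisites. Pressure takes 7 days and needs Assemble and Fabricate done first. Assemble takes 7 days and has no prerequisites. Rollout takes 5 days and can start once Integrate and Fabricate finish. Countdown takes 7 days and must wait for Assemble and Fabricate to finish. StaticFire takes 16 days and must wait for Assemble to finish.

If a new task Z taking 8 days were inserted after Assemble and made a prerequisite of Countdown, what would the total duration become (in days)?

25

Originally the job takes 25 days.
With Z inserted, Countdown now waits for max(Assemble, Fabricate, Z).
New critical path: Assemble→Pressure→Integrate→Rollout = 7+7+6+5 = 25 ⇒ 25 days.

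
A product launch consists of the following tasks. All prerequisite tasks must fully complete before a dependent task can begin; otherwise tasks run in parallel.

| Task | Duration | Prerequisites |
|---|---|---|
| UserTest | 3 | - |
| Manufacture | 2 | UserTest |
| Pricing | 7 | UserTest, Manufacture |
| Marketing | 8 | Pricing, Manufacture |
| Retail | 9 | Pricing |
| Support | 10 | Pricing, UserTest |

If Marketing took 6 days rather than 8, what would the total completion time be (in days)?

As given, the longest chain is UserTest→Manufacture→Pricing→Support = 3+2+7+10 = 22, so the finish is 22 days.
Marketing has 2 days of float (longest path through it is 20).
No other chain overtakes it, so the finish is 22 days.

22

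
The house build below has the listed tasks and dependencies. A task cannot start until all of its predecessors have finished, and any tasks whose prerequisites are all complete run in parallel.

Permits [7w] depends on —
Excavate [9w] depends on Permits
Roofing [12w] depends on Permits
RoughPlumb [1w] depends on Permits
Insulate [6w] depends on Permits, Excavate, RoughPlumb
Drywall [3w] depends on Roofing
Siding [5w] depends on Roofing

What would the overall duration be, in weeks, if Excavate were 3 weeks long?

24

Baseline: Permits→Roofing→Siding = 7+12+5 = 24 → 24 weeks.
The longest path through Excavate is only 22 weeks, so Excavate has float 2.
The critical path is still Permits→Roofing→Siding; finish is now 24 weeks.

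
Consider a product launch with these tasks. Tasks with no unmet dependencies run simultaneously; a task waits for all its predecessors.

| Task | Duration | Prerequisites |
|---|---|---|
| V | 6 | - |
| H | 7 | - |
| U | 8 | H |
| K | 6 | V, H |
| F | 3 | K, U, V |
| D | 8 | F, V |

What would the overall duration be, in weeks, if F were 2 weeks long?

25

Baseline: H→U→F→D = 7+8+3+8 = 26 → 26 weeks.
F lies on that path, so at 2 weeks the path becomes 25 weeks.
That remains the longest chain; total 25 weeks.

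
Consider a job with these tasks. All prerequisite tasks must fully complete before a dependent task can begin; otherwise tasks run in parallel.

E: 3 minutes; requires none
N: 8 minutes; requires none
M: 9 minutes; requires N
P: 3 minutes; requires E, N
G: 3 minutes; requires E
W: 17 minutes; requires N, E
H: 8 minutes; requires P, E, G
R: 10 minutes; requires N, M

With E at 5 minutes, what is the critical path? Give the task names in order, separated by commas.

N, M, R

The binding path is N→M→R = 8+9+10 = 27; finish at 27 minutes.
E is off the critical path — its longest chain is 20 minutes, giving 7 of slack.
That remains the longest chain; total 27 minutes.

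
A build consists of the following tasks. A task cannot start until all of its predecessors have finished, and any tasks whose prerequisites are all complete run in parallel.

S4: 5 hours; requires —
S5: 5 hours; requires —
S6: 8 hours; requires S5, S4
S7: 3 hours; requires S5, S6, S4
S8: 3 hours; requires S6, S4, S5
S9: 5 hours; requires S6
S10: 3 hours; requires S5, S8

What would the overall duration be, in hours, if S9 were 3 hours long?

19

Baseline: S4→S6→S8→S10 = 5+8+3+3 = 19 → 19 hours.
S9 is off the critical path — its longest chain is 18 hours, giving 1 of slack.
The critical path is still S4→S6→S8→S10; finish is now 19 hours.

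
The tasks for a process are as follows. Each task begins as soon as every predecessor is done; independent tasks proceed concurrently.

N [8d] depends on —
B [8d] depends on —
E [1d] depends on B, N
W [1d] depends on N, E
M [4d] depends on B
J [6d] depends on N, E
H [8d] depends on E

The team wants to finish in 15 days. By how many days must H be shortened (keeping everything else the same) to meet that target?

2

Current finish: 17 days; target: 15.
H is on every critical path, so each day cut from H cuts the finish by one (this holds down to a finish of 15).
Need 17 − 15 = 2 days off H → H becomes 6 days, finish becomes 15.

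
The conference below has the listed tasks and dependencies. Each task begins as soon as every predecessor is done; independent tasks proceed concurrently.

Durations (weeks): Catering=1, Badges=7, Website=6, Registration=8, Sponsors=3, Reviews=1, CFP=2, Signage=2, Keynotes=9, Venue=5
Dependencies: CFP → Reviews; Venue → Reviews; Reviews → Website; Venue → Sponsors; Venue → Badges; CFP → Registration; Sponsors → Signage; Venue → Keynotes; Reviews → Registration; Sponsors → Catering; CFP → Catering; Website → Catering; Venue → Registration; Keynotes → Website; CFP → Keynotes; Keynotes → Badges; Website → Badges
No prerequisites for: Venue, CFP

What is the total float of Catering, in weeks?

Critical path: Venue→Keynotes→Website→Badges = 5+9+6+7 = 27, so the finish is 27 weeks.
The longest chain containing Catering totals 21 weeks.
Float = 27 − 21 = 6.

6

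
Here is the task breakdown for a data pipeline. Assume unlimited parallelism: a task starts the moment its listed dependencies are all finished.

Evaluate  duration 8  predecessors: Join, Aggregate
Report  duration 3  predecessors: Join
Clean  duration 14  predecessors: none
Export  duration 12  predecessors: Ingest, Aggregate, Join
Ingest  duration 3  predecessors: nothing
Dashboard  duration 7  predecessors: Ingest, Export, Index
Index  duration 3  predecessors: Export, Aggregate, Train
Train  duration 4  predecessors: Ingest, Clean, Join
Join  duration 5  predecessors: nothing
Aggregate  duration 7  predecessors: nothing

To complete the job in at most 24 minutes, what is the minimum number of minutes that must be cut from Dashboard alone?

Current finish: 29 minutes; target: 24.
Dashboard is on every critical path, so each minute cut from Dashboard cuts the finish by one (this holds down to a finish of 23).
Need 29 − 24 = 5 minutes off Dashboard → Dashboard becomes 2 minutes, finish becomes 24.

5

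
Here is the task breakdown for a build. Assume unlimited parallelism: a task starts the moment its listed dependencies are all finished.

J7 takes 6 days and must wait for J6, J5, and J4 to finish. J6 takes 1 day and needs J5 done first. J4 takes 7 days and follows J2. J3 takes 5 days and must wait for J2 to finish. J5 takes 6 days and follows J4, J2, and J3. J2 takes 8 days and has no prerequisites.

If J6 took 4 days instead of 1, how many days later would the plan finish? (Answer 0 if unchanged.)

Baseline: J2→J4→J5→J6→J7 = 8+7+6+1+6 = 28 → 28 days.
Since J6 is critical, the +3 change carries straight to that chain (now 31 days).
No other chain overtakes it, so the finish is 31 days.
Change in finish: 31 − 28 = +3 days.

3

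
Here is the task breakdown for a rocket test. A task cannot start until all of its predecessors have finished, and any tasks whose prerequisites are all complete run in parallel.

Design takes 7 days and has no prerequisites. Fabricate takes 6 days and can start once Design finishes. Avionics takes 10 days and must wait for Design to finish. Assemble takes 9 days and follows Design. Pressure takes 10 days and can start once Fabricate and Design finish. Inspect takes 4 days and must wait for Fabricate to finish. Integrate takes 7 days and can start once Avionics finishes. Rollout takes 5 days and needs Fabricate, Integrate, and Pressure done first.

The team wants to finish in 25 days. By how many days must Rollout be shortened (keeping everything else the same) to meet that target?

Current finish: 29 days; target: 25.
Rollout is on every critical path, so each day cut from Rollout cuts the finish by one (this holds down to a finish of 25).
Need 29 − 25 = 4 days off Rollout → Rollout becomes 1 day, finish becomes 25.

4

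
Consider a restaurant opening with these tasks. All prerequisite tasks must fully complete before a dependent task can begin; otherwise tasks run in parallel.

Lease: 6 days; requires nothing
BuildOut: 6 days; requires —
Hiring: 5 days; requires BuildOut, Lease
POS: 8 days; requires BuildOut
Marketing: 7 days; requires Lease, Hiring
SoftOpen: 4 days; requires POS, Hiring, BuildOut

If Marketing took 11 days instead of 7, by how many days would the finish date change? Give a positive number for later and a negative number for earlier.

4

Baseline: Lease→Hiring→Marketing = 6+5+7 = 18 → 18 days.
Marketing lies on that path, so at 11 days the path becomes 22 days.
No other chain overtakes it, so the finish is 22 days.
Change in finish: 22 − 18 = +4 days.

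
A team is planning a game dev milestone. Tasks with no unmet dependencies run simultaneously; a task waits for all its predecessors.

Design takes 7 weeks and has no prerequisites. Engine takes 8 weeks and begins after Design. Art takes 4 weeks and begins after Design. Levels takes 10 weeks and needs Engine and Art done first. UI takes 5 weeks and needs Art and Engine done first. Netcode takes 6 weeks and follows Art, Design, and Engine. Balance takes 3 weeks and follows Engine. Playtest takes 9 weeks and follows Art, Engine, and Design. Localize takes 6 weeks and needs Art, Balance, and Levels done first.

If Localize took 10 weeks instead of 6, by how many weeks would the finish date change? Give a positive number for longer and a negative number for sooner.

4

As given, the longest chain is Design→Engine→Levels→Localize = 7+8+10+6 = 31, so the finish is 31 weeks.
Localize is on the critical path; changing it to 10 makes that path 35 weeks.
That remains the longest chain; total 35 weeks.
Change in finish: 35 − 31 = +4 weeks.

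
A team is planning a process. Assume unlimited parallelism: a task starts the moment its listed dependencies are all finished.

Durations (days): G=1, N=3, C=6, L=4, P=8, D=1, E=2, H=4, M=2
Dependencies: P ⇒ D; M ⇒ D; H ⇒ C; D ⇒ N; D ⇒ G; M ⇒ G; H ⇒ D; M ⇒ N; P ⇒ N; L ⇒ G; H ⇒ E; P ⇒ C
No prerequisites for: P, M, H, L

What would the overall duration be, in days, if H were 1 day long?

As given, the longest chain is P→C = 8+6 = 14, so the finish is 14 days.
H has 4 days of float (longest path through it is 10).
The critical path is still P→C; finish is now 14 days.

14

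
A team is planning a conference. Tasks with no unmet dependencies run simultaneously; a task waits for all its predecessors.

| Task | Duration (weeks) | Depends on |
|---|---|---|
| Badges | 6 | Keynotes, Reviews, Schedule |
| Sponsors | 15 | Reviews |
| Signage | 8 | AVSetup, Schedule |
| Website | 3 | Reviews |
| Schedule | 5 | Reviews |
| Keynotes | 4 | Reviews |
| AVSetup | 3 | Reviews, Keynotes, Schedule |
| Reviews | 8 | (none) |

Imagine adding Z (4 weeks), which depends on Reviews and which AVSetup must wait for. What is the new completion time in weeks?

24

Originally the project takes 24 weeks.
With Z inserted, AVSetup now waits for max(Reviews, Keynotes, Schedule, Z).
New critical path: Reviews→Schedule→AVSetup→Signage = 8+5+3+8 = 24 ⇒ 24 weeks.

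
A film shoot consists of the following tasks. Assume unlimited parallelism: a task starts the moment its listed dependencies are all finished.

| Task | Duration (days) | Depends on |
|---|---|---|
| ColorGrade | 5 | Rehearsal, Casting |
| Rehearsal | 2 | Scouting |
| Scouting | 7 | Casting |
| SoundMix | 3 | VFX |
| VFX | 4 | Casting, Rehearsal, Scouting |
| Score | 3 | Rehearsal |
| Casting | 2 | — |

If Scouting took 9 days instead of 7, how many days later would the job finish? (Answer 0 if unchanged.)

2

Baseline: Casting→Scouting→Rehearsal→VFX→SoundMix = 2+7+2+4+3 = 18 → 18 days.
Scouting lies on that path, so at 9 days the path becomes 20 days.
The critical path is still Casting→Scouting→Rehearsal→VFX→SoundMix; finish is now 20 days.
Change in finish: 20 − 18 = +2 days.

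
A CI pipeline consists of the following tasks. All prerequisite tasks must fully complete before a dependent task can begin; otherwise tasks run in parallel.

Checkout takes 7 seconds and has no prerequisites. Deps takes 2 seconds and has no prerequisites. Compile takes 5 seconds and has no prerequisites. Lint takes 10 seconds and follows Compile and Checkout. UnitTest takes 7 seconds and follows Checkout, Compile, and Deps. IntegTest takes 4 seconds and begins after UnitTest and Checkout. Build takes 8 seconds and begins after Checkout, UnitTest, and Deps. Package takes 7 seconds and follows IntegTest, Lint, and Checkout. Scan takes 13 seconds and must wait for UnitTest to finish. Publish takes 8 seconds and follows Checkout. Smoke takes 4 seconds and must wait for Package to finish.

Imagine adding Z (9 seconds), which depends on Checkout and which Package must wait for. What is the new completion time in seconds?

29

Originally the CI pipeline takes 29 seconds.
With Z inserted, Package now waits for max(IntegTest, Lint, Checkout, Z).
New critical path: Checkout→UnitTest→IntegTest→Package→Smoke = 7+7+4+7+4 = 29 ⇒ 29 seconds.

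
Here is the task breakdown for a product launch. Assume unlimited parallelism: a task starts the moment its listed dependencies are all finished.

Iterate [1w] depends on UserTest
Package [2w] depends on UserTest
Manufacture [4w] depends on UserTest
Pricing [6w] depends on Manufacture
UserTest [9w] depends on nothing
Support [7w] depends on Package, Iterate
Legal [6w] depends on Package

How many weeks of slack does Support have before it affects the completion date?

Critical path: UserTest→Manufacture→Pricing = 9+4+6 = 19, so the finish is 19 weeks.
Longest path through Support: 18 weeks (earliest finish 18, latest finish 19).
Slack of Support = 12 − 11 = 1 week.

1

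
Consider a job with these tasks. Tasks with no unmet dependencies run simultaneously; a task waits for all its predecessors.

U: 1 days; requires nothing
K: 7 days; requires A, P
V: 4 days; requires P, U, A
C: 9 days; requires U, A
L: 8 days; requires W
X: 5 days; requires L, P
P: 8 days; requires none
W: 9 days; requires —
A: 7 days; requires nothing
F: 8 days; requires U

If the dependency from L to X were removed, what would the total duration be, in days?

With the dependency in place, W→L→X = 9+8+5 = 22 sets the finish at 22 days.
Without L→X, X's earliest start moves from 17 to 8.
New critical path: W→L = 9+8 = 17 ⇒ 17 days.

17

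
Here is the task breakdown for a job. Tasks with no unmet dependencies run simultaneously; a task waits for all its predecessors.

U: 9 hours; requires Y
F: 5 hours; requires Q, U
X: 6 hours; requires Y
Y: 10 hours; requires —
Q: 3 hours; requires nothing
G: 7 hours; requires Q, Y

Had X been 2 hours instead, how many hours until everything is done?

The binding path is Y→U→F = 10+9+5 = 24; finish at 24 hours.
X is off the critical path — its longest chain is 16 hours, giving 8 of slack.
No other chain overtakes it, so the finish is 24 hours.

24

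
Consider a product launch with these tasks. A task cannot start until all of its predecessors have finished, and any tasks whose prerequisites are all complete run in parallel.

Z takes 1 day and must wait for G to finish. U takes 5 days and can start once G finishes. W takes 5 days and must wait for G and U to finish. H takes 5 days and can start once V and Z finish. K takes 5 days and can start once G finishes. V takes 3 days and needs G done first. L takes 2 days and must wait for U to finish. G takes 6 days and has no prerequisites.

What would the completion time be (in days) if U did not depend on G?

With the dependency in place, G→U→W = 6+5+5 = 16 sets the finish at 16 days.
Without G→U, U's earliest start moves from 6 to 0.
After: G→V→H = 6+3+5 = 14 → 14 days.

14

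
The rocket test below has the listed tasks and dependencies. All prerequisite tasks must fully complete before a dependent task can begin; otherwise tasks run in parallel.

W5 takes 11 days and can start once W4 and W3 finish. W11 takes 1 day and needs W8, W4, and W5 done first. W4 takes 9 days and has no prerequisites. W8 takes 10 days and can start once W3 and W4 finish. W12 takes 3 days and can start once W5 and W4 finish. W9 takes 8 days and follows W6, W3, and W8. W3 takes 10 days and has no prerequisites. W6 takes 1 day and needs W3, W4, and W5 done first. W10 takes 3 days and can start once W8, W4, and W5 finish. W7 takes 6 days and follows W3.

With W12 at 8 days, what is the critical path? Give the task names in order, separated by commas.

W3, W5, W6, W9

Actual critical path: W3→W5→W6→W9 = 10+11+1+8 = 30 ⇒ 30 days.
The longest path through W12 is only 24 days, so W12 has float 6.
That remains the longest chain; total 30 days.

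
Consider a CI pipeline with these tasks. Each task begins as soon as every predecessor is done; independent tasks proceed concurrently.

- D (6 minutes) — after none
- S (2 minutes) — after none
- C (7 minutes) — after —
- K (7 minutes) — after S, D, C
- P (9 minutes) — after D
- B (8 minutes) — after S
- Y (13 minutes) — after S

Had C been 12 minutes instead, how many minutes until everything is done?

19

Baseline: D→P = 6+9 = 15 → 15 minutes.
C has 1 minute of float (longest path through it is 14).
New critical path: C→K = 12+7 = 19 ⇒ 19 minutes.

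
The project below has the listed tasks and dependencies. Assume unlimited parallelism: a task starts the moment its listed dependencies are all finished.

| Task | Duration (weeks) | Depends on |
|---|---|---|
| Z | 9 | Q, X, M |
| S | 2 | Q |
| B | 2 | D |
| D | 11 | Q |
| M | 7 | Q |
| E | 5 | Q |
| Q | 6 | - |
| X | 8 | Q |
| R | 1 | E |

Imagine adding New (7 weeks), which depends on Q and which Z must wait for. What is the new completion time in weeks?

23

Originally the schedule takes 23 weeks.
With New inserted, Z now waits for max(Q, X, M, New).
New critical path: Q→X→Z = 6+8+9 = 23 ⇒ 23 weeks.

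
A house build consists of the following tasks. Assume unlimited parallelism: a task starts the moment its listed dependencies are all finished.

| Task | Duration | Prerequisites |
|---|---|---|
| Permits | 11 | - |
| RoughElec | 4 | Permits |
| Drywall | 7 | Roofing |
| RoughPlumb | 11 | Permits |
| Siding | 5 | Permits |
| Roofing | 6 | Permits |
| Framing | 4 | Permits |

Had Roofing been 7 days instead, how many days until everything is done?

Critical path before the change: Permits→Roofing→Drywall = 11+6+7 = 24 giving 24 days.
Roofing is on the critical path; changing it to 7 makes that path 25 days.
The critical path is still Permits→Roofing→Drywall; finish is now 25 days.

25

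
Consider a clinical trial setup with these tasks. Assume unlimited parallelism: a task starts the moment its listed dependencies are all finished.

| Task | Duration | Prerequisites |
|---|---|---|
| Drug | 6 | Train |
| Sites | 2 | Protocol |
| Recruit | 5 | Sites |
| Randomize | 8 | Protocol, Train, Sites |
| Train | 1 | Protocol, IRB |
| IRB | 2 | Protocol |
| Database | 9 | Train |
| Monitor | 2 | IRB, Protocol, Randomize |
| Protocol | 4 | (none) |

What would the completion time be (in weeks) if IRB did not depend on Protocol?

With the dependency in place, Protocol→IRB→Train→Randomize→Monitor = 4+2+1+8+2 = 17 sets the finish at 17 weeks.
Without Protocol→IRB, IRB's earliest start moves from 4 to 0.
The longest chain is now Protocol→Sites→Randomize→Monitor = 4+2+8+2 = 16, so the schedule takes 16 weeks.

16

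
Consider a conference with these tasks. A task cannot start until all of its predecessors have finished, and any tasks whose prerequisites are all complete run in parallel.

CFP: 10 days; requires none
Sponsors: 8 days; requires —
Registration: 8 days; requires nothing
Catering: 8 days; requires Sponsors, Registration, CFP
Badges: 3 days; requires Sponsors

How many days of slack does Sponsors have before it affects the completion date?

2

Critical path: CFP→Catering = 10+8 = 18, so the finish is 18 days.
Longest path through Sponsors: 16 days (earliest finish 8, latest finish 10).
Slack of Sponsors = 2 − 0 = 2 days.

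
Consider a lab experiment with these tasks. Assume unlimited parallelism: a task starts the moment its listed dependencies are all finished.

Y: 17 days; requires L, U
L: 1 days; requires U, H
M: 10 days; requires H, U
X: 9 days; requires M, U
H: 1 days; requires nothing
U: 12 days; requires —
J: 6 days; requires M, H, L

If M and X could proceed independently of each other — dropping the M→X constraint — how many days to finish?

Before: longest chain U→M→X = 12+10+9 = 31, finish 31.
Without M→X, X's earliest start moves from 22 to 12.
New critical path: U→L→Y = 12+1+17 = 30 ⇒ 30 days.

30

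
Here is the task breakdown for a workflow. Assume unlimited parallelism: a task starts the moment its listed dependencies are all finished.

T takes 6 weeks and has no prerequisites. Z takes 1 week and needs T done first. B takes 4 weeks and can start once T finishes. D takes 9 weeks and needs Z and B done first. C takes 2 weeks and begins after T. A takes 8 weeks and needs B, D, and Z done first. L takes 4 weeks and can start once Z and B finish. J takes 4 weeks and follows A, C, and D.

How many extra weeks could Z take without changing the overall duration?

The longest chain is T→B→D→A→J = 6+4+9+8+4 = 31; overall finish 31 weeks.
Z finishes as early as 7 and must finish by 10.
So Z can slip 10 − 7 = 3 weeks.

3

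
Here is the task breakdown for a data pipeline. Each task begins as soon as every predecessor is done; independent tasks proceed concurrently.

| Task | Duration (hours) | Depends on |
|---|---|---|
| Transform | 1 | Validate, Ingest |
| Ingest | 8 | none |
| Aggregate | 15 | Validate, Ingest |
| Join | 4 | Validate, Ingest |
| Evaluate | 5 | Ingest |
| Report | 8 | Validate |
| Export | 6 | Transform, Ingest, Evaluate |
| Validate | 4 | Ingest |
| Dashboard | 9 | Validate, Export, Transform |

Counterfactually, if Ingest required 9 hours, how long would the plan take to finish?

Actual critical path: Ingest→Validate→Transform→Export→Dashboard = 8+4+1+6+9 = 28 ⇒ 28 hours.
Since Ingest is critical, the +1 change carries straight to that chain (now 29 hours).
The critical path is still Ingest→Validate→Transform→Export→Dashboard; finish is now 29 hours.

29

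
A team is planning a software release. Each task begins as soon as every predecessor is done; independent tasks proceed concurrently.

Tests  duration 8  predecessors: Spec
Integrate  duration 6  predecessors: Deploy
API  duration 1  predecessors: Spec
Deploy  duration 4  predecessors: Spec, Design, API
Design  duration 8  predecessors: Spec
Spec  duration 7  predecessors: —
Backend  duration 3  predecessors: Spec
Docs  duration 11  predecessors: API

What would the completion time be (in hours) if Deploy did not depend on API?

25

Before: longest chain Spec→Design→Deploy→Integrate = 7+8+4+6 = 25, finish 25.
Dropping API→Deploy doesn't change Deploy's earliest start (15); another predecessor still binds.
The longest chain is now Spec→Design→Deploy→Integrate = 7+8+4+6 = 25, so the project takes 25 hours.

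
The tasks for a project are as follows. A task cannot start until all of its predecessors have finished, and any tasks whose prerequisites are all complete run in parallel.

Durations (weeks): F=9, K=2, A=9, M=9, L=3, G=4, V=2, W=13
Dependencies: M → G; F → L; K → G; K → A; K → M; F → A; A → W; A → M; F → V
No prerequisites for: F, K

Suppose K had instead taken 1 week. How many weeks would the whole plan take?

31

Critical path before the change: F→A→M→G = 9+9+9+4 = 31 giving 31 weeks.
K has 7 weeks of float (longest path through it is 24).
That remains the longest chain; total 31 weeks.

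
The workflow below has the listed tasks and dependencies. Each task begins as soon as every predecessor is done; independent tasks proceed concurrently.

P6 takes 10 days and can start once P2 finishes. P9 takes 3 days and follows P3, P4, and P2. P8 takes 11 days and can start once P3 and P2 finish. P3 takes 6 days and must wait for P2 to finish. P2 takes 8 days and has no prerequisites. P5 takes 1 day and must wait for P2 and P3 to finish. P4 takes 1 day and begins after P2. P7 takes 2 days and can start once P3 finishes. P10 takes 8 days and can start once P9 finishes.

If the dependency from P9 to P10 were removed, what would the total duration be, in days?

25

With the dependency in place, P2→P3→P8 = 8+6+11 = 25 sets the finish at 25 days.
Without P9→P10, P10's earliest start moves from 17 to 0.
The longest chain is now P2→P3→P8 = 8+6+11 = 25, so the plan takes 25 days.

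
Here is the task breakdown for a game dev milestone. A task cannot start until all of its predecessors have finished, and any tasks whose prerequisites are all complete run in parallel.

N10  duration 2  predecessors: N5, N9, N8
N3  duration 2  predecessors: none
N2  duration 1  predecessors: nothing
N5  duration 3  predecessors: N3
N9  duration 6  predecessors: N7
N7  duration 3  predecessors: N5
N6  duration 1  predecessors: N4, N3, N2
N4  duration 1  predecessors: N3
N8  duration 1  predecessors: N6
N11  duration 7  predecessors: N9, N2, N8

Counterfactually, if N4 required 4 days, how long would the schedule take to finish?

21

Actual critical path: N3→N5→N7→N9→N11 = 2+3+3+6+7 = 21 ⇒ 21 days.
N4 is off the critical path — its longest chain is 12 days, giving 9 of slack.
The critical path is still N3→N5→N7→N9→N11; finish is now 21 days.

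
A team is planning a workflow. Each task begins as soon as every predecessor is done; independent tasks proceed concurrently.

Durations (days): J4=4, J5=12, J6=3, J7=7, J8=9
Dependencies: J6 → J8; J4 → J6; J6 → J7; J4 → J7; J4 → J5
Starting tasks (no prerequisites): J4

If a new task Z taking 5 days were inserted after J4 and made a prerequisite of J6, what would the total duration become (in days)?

21

Originally the job takes 16 days.
With Z inserted, J6 now waits for max(J4, Z).
New critical path: J4→Z→J6→J8 = 4+5+3+9 = 21 ⇒ 21 days.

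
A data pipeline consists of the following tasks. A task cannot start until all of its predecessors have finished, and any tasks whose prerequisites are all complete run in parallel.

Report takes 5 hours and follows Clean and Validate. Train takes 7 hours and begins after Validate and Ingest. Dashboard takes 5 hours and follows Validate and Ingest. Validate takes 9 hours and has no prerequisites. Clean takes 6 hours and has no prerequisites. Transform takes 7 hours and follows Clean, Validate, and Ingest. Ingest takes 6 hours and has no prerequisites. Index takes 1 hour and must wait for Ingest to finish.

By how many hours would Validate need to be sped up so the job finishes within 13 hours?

3

Current finish: 16 hours; target: 13.
Validate is on every critical path, so each hour cut from Validate cuts the finish by one (this holds down to a finish of 13).
Need 16 − 13 = 3 hours off Validate → Validate becomes 6 hours, finish becomes 13.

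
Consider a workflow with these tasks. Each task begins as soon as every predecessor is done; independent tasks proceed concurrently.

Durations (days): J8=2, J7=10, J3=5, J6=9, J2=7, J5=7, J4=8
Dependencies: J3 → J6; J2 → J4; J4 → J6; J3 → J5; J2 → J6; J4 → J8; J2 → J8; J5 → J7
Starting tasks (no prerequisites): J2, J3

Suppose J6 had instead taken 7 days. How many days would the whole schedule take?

22

Actual critical path: J2→J4→J6 = 7+8+9 = 24 ⇒ 24 days.
Since J6 is critical, the -2 change carries straight to that chain (now 22 days).
No other chain overtakes it, so the finish is 22 days.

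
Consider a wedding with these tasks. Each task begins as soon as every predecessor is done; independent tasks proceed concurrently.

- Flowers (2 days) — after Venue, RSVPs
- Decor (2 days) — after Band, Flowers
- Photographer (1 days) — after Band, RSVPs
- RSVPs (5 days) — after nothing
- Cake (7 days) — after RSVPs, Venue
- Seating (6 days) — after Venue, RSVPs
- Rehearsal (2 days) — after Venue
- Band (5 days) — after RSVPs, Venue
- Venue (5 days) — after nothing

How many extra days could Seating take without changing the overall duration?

1

Venue→Cake = 5+7 = 12 sets the makespan at 12 days.
The longest chain containing Seating totals 11 days.
Float = 12 − 11 = 1.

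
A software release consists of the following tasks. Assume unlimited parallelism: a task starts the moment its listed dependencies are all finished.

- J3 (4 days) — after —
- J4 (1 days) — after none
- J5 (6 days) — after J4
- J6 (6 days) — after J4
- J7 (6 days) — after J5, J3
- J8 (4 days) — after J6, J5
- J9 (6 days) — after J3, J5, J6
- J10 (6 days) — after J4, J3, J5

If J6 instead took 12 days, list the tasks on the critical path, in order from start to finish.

Baseline: J4→J6→J9 = 1+6+6 = 13 → 13 days.
Since J6 is critical, the +6 change carries straight to that chain (now 19 days).
The critical path is still J4→J6→J9; finish is now 19 days.

J4, J6, J9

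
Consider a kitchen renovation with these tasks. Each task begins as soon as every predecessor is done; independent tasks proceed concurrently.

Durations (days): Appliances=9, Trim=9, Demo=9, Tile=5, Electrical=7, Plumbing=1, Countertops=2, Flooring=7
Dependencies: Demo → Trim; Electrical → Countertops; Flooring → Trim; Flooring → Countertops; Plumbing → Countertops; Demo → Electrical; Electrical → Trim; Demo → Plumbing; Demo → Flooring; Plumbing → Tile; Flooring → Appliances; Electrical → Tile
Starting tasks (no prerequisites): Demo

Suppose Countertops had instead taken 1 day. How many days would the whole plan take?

As given, the longest chain is Demo→Electrical→Trim = 9+7+9 = 25, so the finish is 25 days.
The longest path through Countertops is only 18 days, so Countertops has float 7.
The critical path is still Demo→Electrical→Trim; finish is now 25 days.

25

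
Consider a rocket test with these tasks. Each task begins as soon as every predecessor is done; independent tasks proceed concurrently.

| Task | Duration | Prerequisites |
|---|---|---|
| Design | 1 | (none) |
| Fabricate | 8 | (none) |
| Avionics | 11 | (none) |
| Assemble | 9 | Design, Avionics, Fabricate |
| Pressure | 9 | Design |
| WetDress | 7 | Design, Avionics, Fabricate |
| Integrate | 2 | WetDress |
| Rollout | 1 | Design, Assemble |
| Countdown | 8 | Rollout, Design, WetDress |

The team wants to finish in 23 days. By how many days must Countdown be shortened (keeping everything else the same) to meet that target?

6

Current finish: 29 days; target: 23.
Countdown is on every critical path, so each day cut from Countdown cuts the finish by one (this holds down to a finish of 22).
Need 29 − 23 = 6 days off Countdown → Countdown becomes 2 days, finish becomes 23.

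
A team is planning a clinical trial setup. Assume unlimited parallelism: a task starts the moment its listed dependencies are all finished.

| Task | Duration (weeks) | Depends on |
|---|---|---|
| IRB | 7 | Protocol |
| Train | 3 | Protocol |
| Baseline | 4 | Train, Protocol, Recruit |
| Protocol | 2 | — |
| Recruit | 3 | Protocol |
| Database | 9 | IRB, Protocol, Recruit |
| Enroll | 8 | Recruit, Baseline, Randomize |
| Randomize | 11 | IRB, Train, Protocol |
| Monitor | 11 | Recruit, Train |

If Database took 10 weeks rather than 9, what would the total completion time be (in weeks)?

As given, the longest chain is Protocol→IRB→Randomize→Enroll = 2+7+11+8 = 28, so the finish is 28 weeks.
Database has 10 weeks of float (longest path through it is 18).
That remains the longest chain; total 28 weeks.

28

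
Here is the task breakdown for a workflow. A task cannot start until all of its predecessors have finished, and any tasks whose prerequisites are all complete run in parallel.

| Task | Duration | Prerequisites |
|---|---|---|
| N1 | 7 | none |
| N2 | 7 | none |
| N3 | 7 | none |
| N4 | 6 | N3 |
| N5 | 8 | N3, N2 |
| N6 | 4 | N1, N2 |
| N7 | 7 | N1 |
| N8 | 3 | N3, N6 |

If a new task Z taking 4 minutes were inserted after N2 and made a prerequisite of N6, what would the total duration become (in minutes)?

Originally the plan takes 15 minutes.
With Z inserted, N6 now waits for max(N1, N2, Z).
New critical path: N2→Z→N6→N8 = 7+4+4+3 = 18 ⇒ 18 minutes.

18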